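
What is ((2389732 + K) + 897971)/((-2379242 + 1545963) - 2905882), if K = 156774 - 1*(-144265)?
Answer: -3588742/3739161 ≈ -0.95977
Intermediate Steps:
K = 301039 (K = 156774 + 144265 = 301039)
((2389732 + K) + 897971)/((-2379242 + 1545963) - 2905882) = ((2389732 + 301039) + 897971)/((-2379242 + 1545963) - 2905882) = (2690771 + 897971)/(-833279 - 2905882) = 3588742/(-3739161) = 3588742*(-1/3739161) = -3588742/3739161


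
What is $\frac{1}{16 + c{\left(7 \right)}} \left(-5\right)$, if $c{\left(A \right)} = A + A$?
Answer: $- \frac{1}{6} \approx -0.16667$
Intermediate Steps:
$c{\left(A \right)} = 2 A$
$\frac{1}{16 + c{\left(7 \right)}} \left(-5\right) = \frac{1}{16 + 2 \cdot 7} \left(-5\right) = \frac{1}{16 + 14} \left(-5\right) = \frac{1}{30} \left(-5\right) = - \frac{1}{6}$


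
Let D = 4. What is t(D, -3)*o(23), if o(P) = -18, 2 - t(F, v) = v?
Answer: -90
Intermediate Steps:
t(F, v) = 2 - v
t(D, -3)*o(23) = (2 - 1*(-3))*(-18) = (2 + 3)*(-18) = 5*(-18) = -90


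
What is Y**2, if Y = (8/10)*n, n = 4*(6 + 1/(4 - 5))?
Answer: 256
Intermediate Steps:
n = 20 (n = 4*(6 + 1/(-1)) = 4*(6 - 1) = 4*5 = 20)
Y = 16 (Y = (8/10)*20 = (8*(1/10))*20 = (4/5)*20 = 16)
Y**2 = 16**2 = 256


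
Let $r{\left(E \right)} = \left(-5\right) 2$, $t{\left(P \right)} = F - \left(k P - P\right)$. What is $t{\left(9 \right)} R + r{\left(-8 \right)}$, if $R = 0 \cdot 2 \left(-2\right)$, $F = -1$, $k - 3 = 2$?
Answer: $-10$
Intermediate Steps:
$k = 5$ ($k = 3 + 2 = 5$)
$t{\left(P \right)} = -1 - 4 P$ ($t{\left(P \right)} = -1 - \left(5 P - P\right) = -1 - 4 P$)
$R = 0$ ($R = 0 \left(-2\right) = 0$)
$r{\left(E \right)} = -10$
$t{\left(9 \right)} R + r{\left(-8 \right)} = \left(-1 - 36\right) 0 - 10 = \left(-37\right) 0 - 10 = 0 - 10 = -10$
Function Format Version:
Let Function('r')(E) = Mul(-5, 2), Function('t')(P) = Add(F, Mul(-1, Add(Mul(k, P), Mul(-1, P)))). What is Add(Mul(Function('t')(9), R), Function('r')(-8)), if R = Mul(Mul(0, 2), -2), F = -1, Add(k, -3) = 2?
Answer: -10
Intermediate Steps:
k = 5 (k = Add(3, 2) = 5)
Function('t')(P) = Add(-1, Mul(-4, P)) (Function('t')(P) = Add(-1, Mul(-1, Add(Mul(5, P), Mul(-1, P)))) = Add(-1, Mul(-1, Mul(4, P))) = Add(-1, Mul(-4, P)))
R = 0 (R = Mul(0, -2) = 0)
Function('r')(E) = -10
Add(Mul(Function('t')(9), R), Function('r')(-8)) = Add(Mul(Add(-1, Mul(-4, 9)), 0), -10) = Add(Mul(Add(-1, -36), 0), -10) = Add(Mul(-37, 0), -10) = Add(0, -10) = -10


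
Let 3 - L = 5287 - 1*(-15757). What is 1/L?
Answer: -1/21041 ≈ -4.7526e-5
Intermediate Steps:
L = -21041 (L = 3 - (5287 - 1*(-15757)) = 3 - (5287 + 15757) = 3 - 1*21044 = 3 - 21044 = -21041)
1/L = 1/(-21041) = -1/21041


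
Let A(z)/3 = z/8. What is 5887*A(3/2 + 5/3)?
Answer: 111853/16 ≈ 6990.8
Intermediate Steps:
A(z) = 3*z/8 (A(z) = 3*(z/8) = 3*z/8)
5887*A(3/2 + 5/3) = 5887*(3*(3/2 + 5/3)/8) = 5887*((3/8)*(19/6)) = 5887*(19/16) = 111853/16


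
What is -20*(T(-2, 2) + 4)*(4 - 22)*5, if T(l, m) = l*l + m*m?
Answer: 21600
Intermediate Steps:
T(l, m) = l² + m²
-20*(T(-2, 2) + 4)*(4 - 22)*5 = -20*(((-2)² + 2²) + 4)*(4 - 22)*5 = -20*((4 + 4) + 4)*(-18)*5 = -20*(8 + 4)*(-18)*5 = -240*(-18)*5 = -20*(-216)*5 = 4320*5 = 21600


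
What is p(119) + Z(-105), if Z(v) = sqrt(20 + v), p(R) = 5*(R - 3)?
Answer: 580 + I*sqrt(85) ≈ 580.0 + 9.2195*I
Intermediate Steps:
p(R) = -15 + 5*R (p(R) = 5*(-3 + R) = -15 + 5*R)
p(119) + Z(-105) = (-15 + 5*119) + sqrt(20 - 105) = (-15 + 595) + sqrt(-85) = 580 + I*sqrt(85)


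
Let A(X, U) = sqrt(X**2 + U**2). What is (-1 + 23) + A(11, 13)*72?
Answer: 22 + 72*sqrt(290) ≈ 1248.1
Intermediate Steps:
A(X, U) = sqrt(U**2 + X**2)
(-1 + 23) + A(11, 13)*72 = (-1 + 23) + sqrt(13**2 + 11**2)*72 = 22 + sqrt(169 + 121)*72 = 22 + sqrt(290)*72 = 22 + 72*sqrt(290)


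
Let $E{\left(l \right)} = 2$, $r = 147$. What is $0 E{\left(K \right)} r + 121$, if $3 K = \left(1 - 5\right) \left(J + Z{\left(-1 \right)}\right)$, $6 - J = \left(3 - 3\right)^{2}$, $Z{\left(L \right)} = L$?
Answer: $121$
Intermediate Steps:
$J = 6$ ($J = 6 - \left(3 - 3\right)^{2} = 6 - 0^{2} = 6 - 0 = 6 + 0 = 6$)
$K = - \frac{20}{3}$ ($K = \frac{\left(1 - 5\right) \left(6 - 1\right)}{3} = \frac{\left(-4\right) 5}{3} = \frac{1}{3} \left(-20\right) = - \frac{20}{3} \approx -6.6667$)
$0 E{\left(K \right)} r + 121 = 0 \cdot 2 \cdot 147 + 121 = 0 \cdot 147 + 121 = 0 + 121 = 121$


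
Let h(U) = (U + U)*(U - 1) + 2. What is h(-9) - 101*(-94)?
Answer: 9676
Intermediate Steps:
h(U) = 2 + 2*U*(-1 + U) (h(U) = (2*U)*(-1 + U) + 2 = 2*U*(-1 + U) + 2 = 2 + 2*U*(-1 + U))
h(-9) - 101*(-94) = (2 - 2*(-9) + 2*(-9)**2) - 101*(-94) = (2 + 18 + 2*81) + 9494 = (2 + 18 + 162) + 9494 = 182 + 9494 = 9676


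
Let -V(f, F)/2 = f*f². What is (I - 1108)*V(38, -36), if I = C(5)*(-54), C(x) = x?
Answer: 151227232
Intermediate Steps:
V(f, F) = -2*f³ (V(f, F) = -2*f*f² = -2*f³)
I = -270 (I = 5*(-54) = -270)
(I - 1108)*V(38, -36) = (-270 - 1108)*(-2*38³) = -(-2756)*54872 = -1378*(-109744) = 151227232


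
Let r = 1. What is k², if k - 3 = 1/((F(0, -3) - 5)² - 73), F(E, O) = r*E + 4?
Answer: 46225/5184 ≈ 8.9169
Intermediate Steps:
F(E, O) = 4 + E (F(E, O) = 1*E + 4 = E + 4 = 4 + E)
k = 215/72 (k = 3 + 1/(((4 + 0) - 5)² - 73) = 3 + 1/((4 - 5)² - 73) = 3 + 1/((-1)² - 73) = 3 + 1/(1 - 73) = 3 + 1/(-72) = 3 - 1/72 = 215/72 ≈ 2.9861)
k² = (215/72)² = 46225/5184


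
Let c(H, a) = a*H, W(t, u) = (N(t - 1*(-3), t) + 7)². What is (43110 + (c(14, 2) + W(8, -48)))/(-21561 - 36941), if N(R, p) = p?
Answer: -43363/58502 ≈ -0.74122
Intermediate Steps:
W(t, u) = (7 + t)² (W(t, u) = (t + 7)² = (7 + t)²)
c(H, a) = H*a
(43110 + (c(14, 2) + W(8, -48)))/(-21561 - 36941) = (43110 + (14*2 + (7 + 8)²))/(-21561 - 36941) = (43110 + (28 + 15²))/(-58502) = (43110 + (28 + 225))*(-1/58502) = (43110 + 253)*(-1/58502) = 43363*(-1/58502) = -43363/58502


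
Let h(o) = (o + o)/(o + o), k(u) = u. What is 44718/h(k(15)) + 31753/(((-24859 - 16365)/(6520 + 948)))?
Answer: 401580857/10306 ≈ 38966.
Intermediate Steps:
h(o) = 1 (h(o) = (2*o)/((2*o)) = (2*o)*(1/(2*o)) = 1)
44718/h(k(15)) + 31753/(((-24859 - 16365)/(6520 + 948))) = 44718/1 + 31753/(((-24859 - 16365)/(6520 + 948))) = 44718*1 + 31753/((-41224/7468)) = 44718 + 31753/((-41224*1/7468)) = 44718 + 31753/(-10306/1867) = 44718 + 31753*(-1867/10306) = 44718 - 59282851/10306 = 401580857/10306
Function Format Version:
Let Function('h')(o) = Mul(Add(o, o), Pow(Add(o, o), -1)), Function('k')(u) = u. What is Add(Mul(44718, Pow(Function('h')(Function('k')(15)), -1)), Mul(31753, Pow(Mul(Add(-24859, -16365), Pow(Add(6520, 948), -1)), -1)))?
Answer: Rational(401580857, 10306) ≈ 38966.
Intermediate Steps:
Function('h')(o) = 1 (Function('h')(o) = Mul(Mul(2, o), Pow(Mul(2, o), -1)) = Mul(Mul(2, o), Mul(Rational(1, 2), Pow(o, -1))) = 1)
Add(Mul(44718, Pow(Function('h')(Function('k')(15)), -1)), Mul(31753, Pow(Mul(Add(-24859, -16365), Pow(Add(6520, 948), -1)), -1))) = Add(Mul(44718, Pow(1, -1)), Mul(31753, Pow(Mul(Add(-24859, -16365), Pow(Add(6520, 948), -1)), -1))) = Add(Mul(44718, 1), Mul(31753, Pow(Mul(-41224, Pow(7468, -1)), -1))) = Add(44718, Mul(31753, Pow(Mul(-41224, Rational(1, 7468)), -1))) = Add(44718, Mul(31753, Pow(Rational(-10306, 1867), -1))) = Add(44718, Mul(31753, Rational(-1867, 10306))) = Add(44718, Rational(-59282851, 10306)) = Rational(401580857, 10306)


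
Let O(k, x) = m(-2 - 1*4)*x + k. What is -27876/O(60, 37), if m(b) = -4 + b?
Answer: 13938/155 ≈ 89.923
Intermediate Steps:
O(k, x) = k - 10*x (O(k, x) = (-4 + (-2 - 1*4))*x + k = (-4 + (-2 - 4))*x + k = (-4 - 6)*x + k = -10*x + k = k - 10*x)
-27876/O(60, 37) = -27876/(60 - 10*37) = -27876/(60 - 370) = -27876/(-310) = -27876*(-1/310) = 13938/155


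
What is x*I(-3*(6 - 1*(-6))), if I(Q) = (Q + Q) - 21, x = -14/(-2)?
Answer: -651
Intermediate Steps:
x = 7 (x = -14*(-1/2) = 7)
I(Q) = -21 + 2*Q (I(Q) = 2*Q - 21 = -21 + 2*Q)
x*I(-3*(6 - 1*(-6))) = 7*(-21 + 2*(-3*(6 - 1*(-6)))) = 7*(-21 + 2*(-3*(6 + 6))) = 7*(-21 + 2*(-3*12)) = 7*(-21 + 2*(-36)) = 7*(-21 - 72) = 7*(-93) = -651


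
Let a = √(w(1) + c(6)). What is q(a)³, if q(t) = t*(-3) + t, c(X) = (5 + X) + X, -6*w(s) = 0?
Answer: -136*√17 ≈ -560.74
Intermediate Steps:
w(s) = 0 (w(s) = -⅙*0 = 0)
c(X) = 5 + 2*X
a = √17 (a = √(0 + (5 + 2*6)) = √(0 + (5 + 12)) = √(0 + 17) = √17 ≈ 4.1231)
q(t) = -2*t (q(t) = -3*t + t = -2*t)
q(a)³ = (-2*√17)³ = -136*√17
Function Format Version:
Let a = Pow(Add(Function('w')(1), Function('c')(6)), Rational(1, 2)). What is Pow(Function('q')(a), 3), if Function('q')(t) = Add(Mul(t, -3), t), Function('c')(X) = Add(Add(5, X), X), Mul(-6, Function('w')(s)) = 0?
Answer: Mul(-136, Pow(17, Rational(1, 2))) ≈ -560.74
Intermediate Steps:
Function('w')(s) = 0 (Function('w')(s) = Mul(Rational(-1, 6), 0) = 0)
Function('c')(X) = Add(5, Mul(2, X))
a = Pow(17, Rational(1, 2)) (a = Pow(Add(0, Add(5, Mul(2, 6))), Rational(1, 2)) = Pow(Add(0, Add(5, 12)), Rational(1, 2)) = Pow(Add(0, 17), Rational(1, 2)) = Pow(17, Rational(1, 2)) ≈ 4.1231)
Function('q')(t) = Mul(-2, t) (Function('q')(t) = Add(Mul(-3, t), t) = Mul(-2, t))
Pow(Function('q')(a), 3) = Pow(Mul(-2, Pow(17, Rational(1, 2))), 3) = Mul(-136, Pow(17, Rational(1, 2)))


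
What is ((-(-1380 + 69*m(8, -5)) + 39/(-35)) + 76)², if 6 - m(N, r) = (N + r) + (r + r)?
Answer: 381264676/1225 ≈ 3.1124e+5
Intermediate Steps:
m(N, r) = 6 - N - 3*r (m(N, r) = 6 - ((N + r) + (r + r)) = 6 - ((N + r) + 2*r) = 6 - (N + 3*r) = 6 + (-N - 3*r) = 6 - N - 3*r)
((-(-1380 + 69*m(8, -5)) + 39/(-35)) + 76)² = ((-69/(1/(-20 + (6 - 1*8 - 3*(-5)))) + 39/(-35)) + 76)² = ((-69/(1/(-20 + (6 - 8 + 15))) + 39*(-1/35)) + 76)² = ((-69/(1/(-20 + 13)) - 39/35) + 76)² = ((-69/(1/(-7)) - 39/35) + 76)² = ((-69/(-⅐) - 39/35) + 76)² = ((-69*(-7) - 39/35) + 76)² = ((483 - 39/35) + 76)² = (16866/35 + 76)² = (19526/35)² = 381264676/1225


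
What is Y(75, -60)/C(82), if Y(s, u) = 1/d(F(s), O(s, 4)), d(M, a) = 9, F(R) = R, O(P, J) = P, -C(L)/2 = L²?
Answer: -1/121032 ≈ -8.2623e-6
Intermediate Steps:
C(L) = -2*L²
Y(s, u) = ⅑ (Y(s, u) = 1/9 = ⅑)
Y(75, -60)/C(82) = 1/(9*((-2*82²))) = 1/(9*((-2*6724))) = (⅑)/(-13448) = (⅑)*(-1/13448) = -1/121032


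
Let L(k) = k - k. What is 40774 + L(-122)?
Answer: 40774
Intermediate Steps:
L(k) = 0
40774 + L(-122) = 40774 + 0 = 40774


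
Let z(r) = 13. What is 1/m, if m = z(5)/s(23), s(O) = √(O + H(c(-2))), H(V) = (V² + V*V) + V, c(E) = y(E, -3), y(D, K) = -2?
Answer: √29/13 ≈ 0.41424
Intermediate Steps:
c(E) = -2
H(V) = V + 2*V² (H(V) = (V² + V²) + V = 2*V² + V = V + 2*V²)
s(O) = √(6 + O) (s(O) = √(O - 2*(1 + 2*(-2))) = √(O - 2*(1 - 4)) = √(O - 2*(-3)) = √(O + 6) = √(6 + O))
m = 13*√29/29 (m = 13/(√(6 + 23)) = 13/(√29) = 13*(√29/29) = 13*√29/29 ≈ 2.4140)
1/m = 1/(13*√29/29) = √29/13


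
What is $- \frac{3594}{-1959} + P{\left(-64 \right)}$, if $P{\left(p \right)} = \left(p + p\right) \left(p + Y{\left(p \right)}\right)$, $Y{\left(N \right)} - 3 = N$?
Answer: $\frac{10449198}{653} \approx 16002.0$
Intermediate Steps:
$Y{\left(N \right)} = 3 + N$
$P{\left(p \right)} = 2 p \left(3 + 2 p\right)$ ($P{\left(p \right)} = \left(p + p\right) \left(p + \left(3 + p\right)\right) = 2 p \left(3 + 2 p\right)$)
$- \frac{3594}{-1959} + P{\left(-64 \right)} = - \frac{3594}{-1959} + 2 \left(-64\right) \left(3 + 2 \left(-64\right)\right) = \left(-3594\right) \left(- \frac{1}{1959}\right) + 2 \left(-64\right) \left(3 - 128\right) = \frac{1198}{653} + 2 \left(-64\right) \left(-125\right) = \frac{1198}{653} + 16000 = \frac{10449198}{653}$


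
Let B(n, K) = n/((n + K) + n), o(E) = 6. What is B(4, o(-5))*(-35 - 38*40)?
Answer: -3110/7 ≈ -444.29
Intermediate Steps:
B(n, K) = n/(K + 2*n) (B(n, K) = n/((K + n) + n) = n/(K + 2*n))
B(4, o(-5))*(-35 - 38*40) = (4/(6 + 2*4))*(-35 - 38*40) = (4/(6 + 8))*(-35 - 1520) = (4/14)*(-1555) = (4*(1/14))*(-1555) = (2/7)*(-1555) = -3110/7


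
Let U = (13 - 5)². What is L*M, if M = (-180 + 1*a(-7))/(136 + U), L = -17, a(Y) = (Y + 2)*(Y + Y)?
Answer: 187/20 ≈ 9.3500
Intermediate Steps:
U = 64 (U = 8² = 64)
a(Y) = 2*Y*(2 + Y) (a(Y) = (2 + Y)*(2*Y) = 2*Y*(2 + Y))
M = -11/20 (M = (-180 + 1*(2*(-7)*(2 - 7)))/(136 + 64) = (-180 + 1*(2*(-7)*(-5)))/200 = (-180 + 1*70)*(1/200) = (-180 + 70)*(1/200) = -110*1/200 = -11/20 ≈ -0.55000)
L*M = -17*(-11/20) = 187/20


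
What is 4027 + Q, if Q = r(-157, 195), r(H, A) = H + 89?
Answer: 3959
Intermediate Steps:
r(H, A) = 89 + H
Q = -68 (Q = 89 - 157 = -68)
4027 + Q = 4027 - 68 = 3959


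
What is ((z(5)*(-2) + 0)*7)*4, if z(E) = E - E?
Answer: 0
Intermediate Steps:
z(E) = 0
((z(5)*(-2) + 0)*7)*4 = ((0*(-2) + 0)*7)*4 = ((0 + 0)*7)*4 = (0*7)*4 = 0*4 = 0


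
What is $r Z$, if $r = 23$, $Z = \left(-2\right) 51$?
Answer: $-2346$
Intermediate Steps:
$Z = -102$
$r Z = 23 \left(-102\right) = -2346$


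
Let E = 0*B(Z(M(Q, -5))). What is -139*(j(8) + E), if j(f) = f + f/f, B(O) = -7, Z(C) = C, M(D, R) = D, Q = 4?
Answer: -1251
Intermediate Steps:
E = 0 (E = 0*(-7) = 0)
j(f) = 1 + f (j(f) = f + 1 = 1 + f)
-139*(j(8) + E) = -139*((1 + 8) + 0) = -139*(9 + 0) = -139*9 = -1251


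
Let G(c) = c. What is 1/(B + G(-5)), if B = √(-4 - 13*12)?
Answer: -1/37 - 4*I*√10/185 ≈ -0.027027 - 0.068374*I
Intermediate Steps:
B = 4*I*√10 (B = √(-4 - 156) = √(-160) = 4*I*√10 ≈ 12.649*I)
1/(B + G(-5)) = 1/(4*I*√10 - 5) = 1/(-5 + 4*I*√10)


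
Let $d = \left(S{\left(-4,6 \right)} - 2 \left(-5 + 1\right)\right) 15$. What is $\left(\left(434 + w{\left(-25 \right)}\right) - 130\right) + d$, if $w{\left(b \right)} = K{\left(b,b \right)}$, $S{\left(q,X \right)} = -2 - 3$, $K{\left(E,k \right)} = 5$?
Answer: $354$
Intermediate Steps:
$S{\left(q,X \right)} = -5$ ($S{\left(q,X \right)} = -2 - 3 = -5$)
$w{\left(b \right)} = 5$
$d = 45$ ($d = \left(-5 - 2 \left(-5 + 1\right)\right) 15 = \left(-5 - -8\right) 15 = \left(-5 + 8\right) 15 = 3 \cdot 15 = 45$)
$\left(\left(434 + w{\left(-25 \right)}\right) - 130\right) + d = \left(\left(434 + 5\right) - 130\right) + 45 = \left(439 - 130\right) + 45 = 309 + 45 = 354$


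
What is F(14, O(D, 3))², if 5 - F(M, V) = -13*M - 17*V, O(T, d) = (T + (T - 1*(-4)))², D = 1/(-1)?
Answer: 65025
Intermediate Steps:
D = -1 (D = 1*(-1) = -1)
O(T, d) = (4 + 2*T)² (O(T, d) = (T + (T + 4))² = (T + (4 + T))² = (4 + 2*T)²)
F(M, V) = 5 + 13*M + 17*V (F(M, V) = 5 - (-13*M - 17*V) = 5 - (-17*V - 13*M) = 5 + (13*M + 17*V) = 5 + 13*M + 17*V)
F(14, O(D, 3))² = (5 + 13*14 + 17*(4*(2 - 1)²))² = (5 + 182 + 17*(4*1²))² = (5 + 182 + 17*(4*1))² = (5 + 182 + 17*4)² = (5 + 182 + 68)² = 255² = 65025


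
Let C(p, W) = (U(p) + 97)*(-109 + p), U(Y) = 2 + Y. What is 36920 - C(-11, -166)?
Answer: 47480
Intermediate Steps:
C(p, W) = (-109 + p)*(99 + p) (C(p, W) = ((2 + p) + 97)*(-109 + p) = (99 + p)*(-109 + p) = (-109 + p)*(99 + p))
36920 - C(-11, -166) = 36920 - (-10791 + (-11)² - 10*(-11)) = 36920 - (-10791 + 121 + 110) = 36920 - 1*(-10560) = 36920 + 10560 = 47480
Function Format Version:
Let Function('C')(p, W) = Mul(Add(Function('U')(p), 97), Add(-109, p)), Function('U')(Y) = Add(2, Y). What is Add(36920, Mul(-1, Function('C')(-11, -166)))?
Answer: 47480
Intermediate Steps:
Function('C')(p, W) = Mul(Add(-109, p), Add(99, p)) (Function('C')(p, W) = Mul(Add(Add(2, p), 97), Add(-109, p)) = Mul(Add(99, p), Add(-109, p)) = Mul(Add(-109, p), Add(99, p)))
Add(36920, Mul(-1, Function('C')(-11, -166))) = Add(36920, Mul(-1, Add(-10791, Pow(-11, 2), Mul(-10, -11)))) = Add(36920, Mul(-1, Add(-10791, 121, 110))) = Add(36920, Mul(-1, -10560)) = Add(36920, 10560) = 47480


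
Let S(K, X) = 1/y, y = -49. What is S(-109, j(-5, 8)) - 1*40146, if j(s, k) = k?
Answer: -1967155/49 ≈ -40146.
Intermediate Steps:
S(K, X) = -1/49 (S(K, X) = 1/(-49) = -1/49)
S(-109, j(-5, 8)) - 1*40146 = -1/49 - 1*40146 = -1/49 - 40146 = -1967155/49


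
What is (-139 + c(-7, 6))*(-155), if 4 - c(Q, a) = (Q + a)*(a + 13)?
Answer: 17980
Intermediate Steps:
c(Q, a) = 4 - (13 + a)*(Q + a) (c(Q, a) = 4 - (Q + a)*(a + 13) = 4 - (Q + a)*(13 + a) = 4 - (13 + a)*(Q + a))
(-139 + c(-7, 6))*(-155) = (-139 + (4 - 1*6² - 13*(-7) - 13*6 - 1*(-7)*6))*(-155) = (-139 + (4 - 1*36 + 91 - 78 + 42))*(-155) = (-139 + (4 - 36 + 91 - 78 + 42))*(-155) = (-139 + 23)*(-155) = -116*(-155) = 17980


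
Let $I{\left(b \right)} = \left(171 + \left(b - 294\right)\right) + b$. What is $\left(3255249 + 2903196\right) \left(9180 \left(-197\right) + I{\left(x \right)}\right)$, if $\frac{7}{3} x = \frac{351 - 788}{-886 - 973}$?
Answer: $- \frac{144939544753346865}{13013} \approx -1.1138 \cdot 10^{13}$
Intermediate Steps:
$x = \frac{1311}{13013}$ ($x = \frac{3 \frac{351 - 788}{-886 - 973}}{7} = \frac{3 \left(- \frac{437}{-1859}\right)}{7} = \frac{3 \left(\left(-437\right) \left(- \frac{1}{1859}\right)\right)}{7} = \frac{3}{7} \cdot \frac{437}{1859} = \frac{1311}{13013} \approx 0.10075$)
$I{\left(b \right)} = -123 + 2 b$ ($I{\left(b \right)} = \left(171 + \left(-294 + b\right)\right) + b = \left(-123 + b\right) + b = -123 + 2 b$)
$\left(3255249 + 2903196\right) \left(9180 \left(-197\right) + I{\left(x \right)}\right) = \left(3255249 + 2903196\right) \left(9180 \left(-197\right) + \left(-123 + 2 \cdot \frac{1311}{13013}\right)\right) = 6158445 \left(-1808460 + \left(-123 + \frac{2622}{13013}\right)\right) = 6158445 \left(-1808460 - \frac{1597977}{13013}\right) = 6158445 \left(- \frac{23535087957}{13013}\right) = - \frac{144939544753346865}{13013}$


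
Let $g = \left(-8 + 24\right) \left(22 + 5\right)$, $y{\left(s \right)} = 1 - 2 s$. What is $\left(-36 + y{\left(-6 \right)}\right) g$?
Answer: $-9936$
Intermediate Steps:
$g = 432$ ($g = 16 \cdot 27 = 432$)
$\left(-36 + y{\left(-6 \right)}\right) g = \left(-36 + \left(1 - -12\right)\right) 432 = \left(-36 + \left(1 + 12\right)\right) 432 = \left(-36 + 13\right) 432 = \left(-23\right) 432 = -9936$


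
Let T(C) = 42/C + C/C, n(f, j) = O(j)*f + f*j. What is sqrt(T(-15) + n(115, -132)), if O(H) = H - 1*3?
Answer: I*sqrt(767670)/5 ≈ 175.23*I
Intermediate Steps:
O(H) = -3 + H (O(H) = H - 3 = -3 + H)
n(f, j) = f*j + f*(-3 + j) (n(f, j) = (-3 + j)*f + f*j = f*(-3 + j) + f*j = f*j + f*(-3 + j))
T(C) = 1 + 42/C (T(C) = 42/C + 1 = 1 + 42/C)
sqrt(T(-15) + n(115, -132)) = sqrt((42 - 15)/(-15) + 115*(-3 + 2*(-132))) = sqrt(-1/15*27 + 115*(-3 - 264)) = sqrt(-9/5 + 115*(-267)) = sqrt(-9/5 - 30705) = sqrt(-153534/5) = I*sqrt(767670)/5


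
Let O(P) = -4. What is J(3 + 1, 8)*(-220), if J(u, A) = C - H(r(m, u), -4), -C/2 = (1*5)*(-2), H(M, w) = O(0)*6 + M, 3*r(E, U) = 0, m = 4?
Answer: -9680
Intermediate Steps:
r(E, U) = 0 (r(E, U) = (⅓)*0 = 0)
H(M, w) = -24 + M (H(M, w) = -4*6 + M = -24 + M)
C = 20 (C = -2*1*5*(-2) = -10*(-2) = -2*(-10) = 20)
J(u, A) = 44 (J(u, A) = 20 - (-24 + 0) = 20 - 1*(-24) = 20 + 24 = 44)
J(3 + 1, 8)*(-220) = 44*(-220) = -9680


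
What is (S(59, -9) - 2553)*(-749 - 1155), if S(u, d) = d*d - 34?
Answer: 4771424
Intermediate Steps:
S(u, d) = -34 + d**2 (S(u, d) = d**2 - 34 = -34 + d**2)
(S(59, -9) - 2553)*(-749 - 1155) = ((-34 + (-9)**2) - 2553)*(-749 - 1155) = ((-34 + 81) - 2553)*(-1904) = (47 - 2553)*(-1904) = -2506*(-1904) = 4771424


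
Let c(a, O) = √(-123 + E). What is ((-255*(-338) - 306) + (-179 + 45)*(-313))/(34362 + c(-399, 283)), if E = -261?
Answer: 366029751/98395619 - 255652*I*√6/295186857 ≈ 3.72 - 0.0021214*I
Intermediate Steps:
c(a, O) = 8*I*√6 (c(a, O) = √(-123 - 261) = √(-384) = 8*I*√6)
((-255*(-338) - 306) + (-179 + 45)*(-313))/(34362 + c(-399, 283)) = ((-255*(-338) - 306) + (-179 + 45)*(-313))/(34362 + 8*I*√6) = ((86190 - 306) - 134*(-313))/(34362 + 8*I*√6) = (85884 + 41942)/(34362 + 8*I*√6) = 127826/(34362 + 8*I*√6)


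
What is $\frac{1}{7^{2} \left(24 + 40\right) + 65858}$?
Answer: $\frac{1}{68994} \approx 1.4494 \cdot 10^{-5}$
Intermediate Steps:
$\frac{1}{7^{2} \left(24 + 40\right) + 65858} = \frac{1}{49 \cdot 64 + 65858} = \frac{1}{3136 + 65858} = \frac{1}{68994}$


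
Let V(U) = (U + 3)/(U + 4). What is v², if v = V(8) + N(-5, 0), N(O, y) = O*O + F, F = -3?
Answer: 75625/144 ≈ 525.17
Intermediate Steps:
V(U) = (3 + U)/(4 + U)
N(O, y) = -3 + O² (N(O, y) = O*O - 3 = O² - 3 = -3 + O²)
v = 275/12 (v = (3 + 8)/(4 + 8) + (-3 + (-5)²) = 11/12 + (-3 + 25) = (1/12)*11 + 22 = 11/12 + 22 = 275/12 ≈ 22.917)
v² = (275/12)² = 75625/144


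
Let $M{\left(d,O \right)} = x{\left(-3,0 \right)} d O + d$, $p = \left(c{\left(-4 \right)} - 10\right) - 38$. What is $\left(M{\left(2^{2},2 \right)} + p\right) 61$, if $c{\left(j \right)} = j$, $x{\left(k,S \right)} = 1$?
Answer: $-2440$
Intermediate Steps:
$p = -52$ ($p = \left(-4 - 10\right) - 38 = -14 - 38 = -52$)
$M{\left(d,O \right)} = d + O d$ ($M{\left(d,O \right)} = 1 d O + d = d O + d = O d + d = d + O d$)
$\left(M{\left(2^{2},2 \right)} + p\right) 61 = \left(2^{2} \left(1 + 2\right) - 52\right) 61 = \left(4 \cdot 3 - 52\right) 61 = \left(12 - 52\right) 61 = \left(-40\right) 61 = -2440$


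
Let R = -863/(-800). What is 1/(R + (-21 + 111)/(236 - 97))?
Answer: 111200/191957 ≈ 0.57930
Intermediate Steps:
R = 863/800 (R = -863*(-1/800) = 863/800 ≈ 1.0788)
1/(R + (-21 + 111)/(236 - 97)) = 1/(863/800 + (-21 + 111)/(236 - 97)) = 1/(863/800 + 90/139) = 1/(191957/111200) = 111200/191957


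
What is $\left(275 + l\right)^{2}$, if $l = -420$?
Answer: $21025$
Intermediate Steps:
$\left(275 + l\right)^{2} = \left(275 - 420\right)^{2} = \left(-145\right)^{2} = 21025$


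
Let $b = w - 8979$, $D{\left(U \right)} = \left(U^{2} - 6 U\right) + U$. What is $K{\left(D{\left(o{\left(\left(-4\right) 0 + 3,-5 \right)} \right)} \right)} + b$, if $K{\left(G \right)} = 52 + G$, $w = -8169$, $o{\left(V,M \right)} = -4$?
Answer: $-17060$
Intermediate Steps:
$D{\left(U \right)} = U^{2} - 5 U$
$b = -17148$ ($b = -8169 - 8979 = -17148$)
$K{\left(D{\left(o{\left(\left(-4\right) 0 + 3,-5 \right)} \right)} \right)} + b = \left(52 - 4 \left(-5 - 4\right)\right) - 17148 = \left(52 - -36\right) - 17148 = \left(52 + 36\right) - 17148 = 88 - 17148 = -17060$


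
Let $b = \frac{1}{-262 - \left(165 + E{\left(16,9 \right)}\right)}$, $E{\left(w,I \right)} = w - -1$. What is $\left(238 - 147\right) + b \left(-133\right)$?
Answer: $\frac{40537}{444} \approx 91.3$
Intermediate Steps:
$E{\left(w,I \right)} = 1 + w$ ($E{\left(w,I \right)} = w + 1 = 1 + w$)
$b = - \frac{1}{444}$ ($b = \frac{1}{-262 - 182} = \frac{1}{-444} = - \frac{1}{444} \approx -0.0022523$)
$\left(238 - 147\right) + b \left(-133\right) = \left(238 - 147\right) - - \frac{133}{444} = 91 + \frac{133}{444} = \frac{40537}{444}$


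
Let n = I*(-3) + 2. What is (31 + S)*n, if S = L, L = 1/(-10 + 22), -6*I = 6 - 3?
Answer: 2611/24 ≈ 108.79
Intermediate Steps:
I = -½ (I = -(6 - 3)/6 = -⅙*3 = -½ ≈ -0.50000)
n = 7/2 (n = -½*(-3) + 2 = 3/2 + 2 = 7/2 ≈ 3.5000)
L = 1/12 ≈ 0.083333
S = 1/12 ≈ 0.083333
(31 + S)*n = (31 + 1/12)*(7/2) = (373/12)*(7/2) = 2611/24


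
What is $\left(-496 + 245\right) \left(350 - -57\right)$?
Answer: $-102157$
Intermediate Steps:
$\left(-496 + 245\right) \left(350 - -57\right) = - 251 \left(350 + \left(-77 + 134\right)\right) = - 251 \left(350 + 57\right) = \left(-251\right) 407 = -102157$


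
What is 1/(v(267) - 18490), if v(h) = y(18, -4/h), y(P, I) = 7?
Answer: -1/18483 ≈ -5.4104e-5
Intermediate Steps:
v(h) = 7
1/(v(267) - 18490) = 1/(7 - 18490) = 1/(-18483) = -1/18483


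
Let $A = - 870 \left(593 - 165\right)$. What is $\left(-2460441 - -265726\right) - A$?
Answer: $-1822355$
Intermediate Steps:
$A = -372360$ ($A = \left(-870\right) 428 = -372360$)
$\left(-2460441 - -265726\right) - A = \left(-2460441 - -265726\right) - -372360 = \left(-2460441 + \left(-762213 + 1027939\right)\right) + 372360 = \left(-2460441 + 265726\right) + 372360 = -2194715 + 372360 = -1822355$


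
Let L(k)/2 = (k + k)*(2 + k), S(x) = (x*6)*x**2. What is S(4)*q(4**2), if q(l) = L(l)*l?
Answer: 7077888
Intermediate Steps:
S(x) = 6*x**3 (S(x) = (6*x)*x**2 = 6*x**3)
L(k) = 4*k*(2 + k) (L(k) = 2*((k + k)*(2 + k)) = 2*((2*k)*(2 + k)) = 2*(2*k*(2 + k)) = 4*k*(2 + k))
q(l) = 4*l**2*(2 + l) (q(l) = (4*l*(2 + l))*l = 4*l**2*(2 + l))
S(4)*q(4**2) = (6*4**3)*(4*(4**2)**2*(2 + 4**2)) = (6*64)*(4*16**2*(2 + 16)) = 384*(4*256*18) = 384*18432 = 7077888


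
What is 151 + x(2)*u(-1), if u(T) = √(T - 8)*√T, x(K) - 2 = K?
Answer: 139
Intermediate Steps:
x(K) = 2 + K
u(T) = √T*√(-8 + T) (u(T) = √(-8 + T)*√T = √T*√(-8 + T))
151 + x(2)*u(-1) = 151 + (2 + 2)*(√(-1)*√(-8 - 1)) = 151 + 4*(I*√(-9)) = 151 + 4*(I*(3*I)) = 151 + 4*(-3) = 151 - 12 = 139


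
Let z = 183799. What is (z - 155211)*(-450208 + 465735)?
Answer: 443885876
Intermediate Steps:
(z - 155211)*(-450208 + 465735) = (183799 - 155211)*(-450208 + 465735) = 28588*15527 = 443885876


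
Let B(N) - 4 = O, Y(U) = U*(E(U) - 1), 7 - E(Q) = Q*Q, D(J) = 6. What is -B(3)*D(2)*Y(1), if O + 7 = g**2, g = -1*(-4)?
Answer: -390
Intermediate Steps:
E(Q) = 7 - Q**2 (E(Q) = 7 - Q*Q = 7 - Q**2)
g = 4
Y(U) = U*(6 - U**2) (Y(U) = U*((7 - U**2) - 1) = U*(6 - U**2))
O = 9 (O = -7 + 4**2 = -7 + 16 = 9)
B(N) = 13 (B(N) = 4 + 9 = 13)
-B(3)*D(2)*Y(1) = -13*6*1*(6 - 1*1**2) = -78*1*(6 - 1*1) = -78*1*(6 - 1) = -78*1*5 = -78*5 = -1*390 = -390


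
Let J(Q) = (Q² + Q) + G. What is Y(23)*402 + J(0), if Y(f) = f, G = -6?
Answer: 9240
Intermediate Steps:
J(Q) = -6 + Q + Q² (J(Q) = (Q² + Q) - 6 = (Q + Q²) - 6 = -6 + Q + Q²)
Y(23)*402 + J(0) = 23*402 + (-6 + 0 + 0²) = 9246 + (-6 + 0 + 0) = 9246 - 6 = 9240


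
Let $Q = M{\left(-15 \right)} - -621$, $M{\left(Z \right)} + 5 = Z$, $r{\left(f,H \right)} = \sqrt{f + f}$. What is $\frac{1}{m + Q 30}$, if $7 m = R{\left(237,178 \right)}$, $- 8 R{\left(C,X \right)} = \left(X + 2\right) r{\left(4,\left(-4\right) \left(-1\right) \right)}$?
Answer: $\frac{29449}{530965335} + \frac{7 \sqrt{2}}{353976890} \approx 5.5491 \cdot 10^{-5}$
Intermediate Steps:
$r{\left(f,H \right)} = \sqrt{2} \sqrt{f}$ ($r{\left(f,H \right)} = \sqrt{2 f} = \sqrt{2} \sqrt{f}$)
$M{\left(Z \right)} = -5 + Z$
$Q = 601$ ($Q = \left(-5 - 15\right) - -621 = -20 + 621 = 601$)
$R{\left(C,X \right)} = - \frac{\sqrt{2} \left(2 + X\right)}{4}$ ($R{\left(C,X \right)} = - \frac{\left(X + 2\right) \sqrt{2} \sqrt{4}}{8} = - \frac{\left(2 + X\right) \sqrt{2} \cdot 2}{8} = - \frac{\left(2 + X\right) 2 \sqrt{2}}{8} = - \frac{2 \sqrt{2} \left(2 + X\right)}{8} = - \frac{\sqrt{2} \left(2 + X\right)}{4}$)
$m = - \frac{45 \sqrt{2}}{7}$ ($m = \frac{\frac{1}{4} \sqrt{2} \left(-2 - 178\right)}{7} = \frac{\frac{1}{4} \sqrt{2} \left(-180\right)}{7} = \frac{\left(-45\right) \sqrt{2}}{7} = - \frac{45 \sqrt{2}}{7} \approx -9.0914$)
$\frac{1}{m + Q 30} = \frac{1}{- \frac{45 \sqrt{2}}{7} + 601 \cdot 30} = \frac{1}{- \frac{45 \sqrt{2}}{7} + 18030} = \frac{1}{18030 - \frac{45 \sqrt{2}}{7}}$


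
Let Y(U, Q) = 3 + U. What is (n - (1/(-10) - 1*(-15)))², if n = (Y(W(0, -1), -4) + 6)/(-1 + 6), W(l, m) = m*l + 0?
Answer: 17161/100 ≈ 171.61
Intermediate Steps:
W(l, m) = l*m (W(l, m) = l*m + 0 = l*m)
n = 9/5 (n = ((3 + 0*(-1)) + 6)/(-1 + 6) = ((3 + 0) + 6)/5 = (3 + 6)*(⅕) = 9*(⅕) = 9/5 ≈ 1.8000)
(n - (1/(-10) - 1*(-15)))² = (9/5 - (1/(-10) - 1*(-15)))² = (9/5 - (-⅒ + 15))² = (9/5 - 1*149/10)² = (9/5 - 149/10)² = (-131/10)² = 17161/100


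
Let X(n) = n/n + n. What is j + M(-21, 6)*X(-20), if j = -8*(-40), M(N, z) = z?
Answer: 206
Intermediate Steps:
X(n) = 1 + n
j = 320
j + M(-21, 6)*X(-20) = 320 + 6*(1 - 20) = 320 + 6*(-19) = 320 - 114 = 206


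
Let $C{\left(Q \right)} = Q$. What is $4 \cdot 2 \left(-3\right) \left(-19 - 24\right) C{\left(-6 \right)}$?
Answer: $-6192$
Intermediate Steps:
$4 \cdot 2 \left(-3\right) \left(-19 - 24\right) C{\left(-6 \right)} = 4 \cdot 2 \left(-3\right) \left(-19 - 24\right) \left(-6\right) = 8 \left(-3\right) \left(-19 - 24\right) \left(-6\right) = \left(-24\right) \left(-43\right) \left(-6\right) = 1032 \left(-6\right) = -6192$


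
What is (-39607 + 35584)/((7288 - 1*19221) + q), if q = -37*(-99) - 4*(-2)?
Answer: 149/306 ≈ 0.48693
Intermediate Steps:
q = 3671 (q = 3663 + 8 = 3671)
(-39607 + 35584)/((7288 - 1*19221) + q) = (-39607 + 35584)/((7288 - 1*19221) + 3671) = -4023/((7288 - 19221) + 3671) = -4023/(-11933 + 3671) = -4023/(-8262) = -4023*(-1/8262) = 149/306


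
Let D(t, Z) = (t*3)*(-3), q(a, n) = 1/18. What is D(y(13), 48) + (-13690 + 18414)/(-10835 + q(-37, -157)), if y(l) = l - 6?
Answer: -12371859/195029 ≈ -63.436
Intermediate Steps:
q(a, n) = 1/18
y(l) = -6 + l
D(t, Z) = -9*t (D(t, Z) = (3*t)*(-3) = -9*t)
D(y(13), 48) + (-13690 + 18414)/(-10835 + q(-37, -157)) = -9*(-6 + 13) + (-13690 + 18414)/(-10835 + 1/18) = -9*7 + 4724/(-195029/18) = -63 + 4724*(-18/195029) = -63 - 85032/195029 = -12371859/195029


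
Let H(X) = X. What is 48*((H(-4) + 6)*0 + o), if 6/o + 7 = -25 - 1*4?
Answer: -8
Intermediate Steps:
o = -1/6 (o = 6/(-7 + (-25 - 1*4)) = 6/(-7 + (-25 - 4)) = 6/(-7 - 29) = 6/(-36) = 6*(-1/36) = -1/6 ≈ -0.16667)
48*((H(-4) + 6)*0 + o) = 48*((-4 + 6)*0 - 1/6) = 48*(2*0 - 1/6) = 48*(0 - 1/6) = 48*(-1/6) = -8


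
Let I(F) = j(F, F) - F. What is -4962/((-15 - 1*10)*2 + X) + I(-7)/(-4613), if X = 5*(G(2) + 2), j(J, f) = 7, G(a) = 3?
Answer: 3269908/16475 ≈ 198.48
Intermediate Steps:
X = 25 (X = 5*(3 + 2) = 5*5 = 25)
I(F) = 7 - F
-4962/((-15 - 1*10)*2 + X) + I(-7)/(-4613) = -4962/((-15 - 1*10)*2 + 25) + (7 - 1*(-7))/(-4613) = -4962/((-15 - 10)*2 + 25) + (7 + 7)*(-1/4613) = -4962/(-25*2 + 25) + 14*(-1/4613) = -4962/(-50 + 25) - 2/659 = -4962/(-25) - 2/659 = -4962*(-1/25) - 2/659 = 4962/25 - 2/659 = 3269908/16475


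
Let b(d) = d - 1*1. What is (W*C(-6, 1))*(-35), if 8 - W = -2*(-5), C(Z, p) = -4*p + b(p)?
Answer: -280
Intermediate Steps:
b(d) = -1 + d (b(d) = d - 1 = -1 + d)
C(Z, p) = -1 - 3*p (C(Z, p) = -4*p + (-1 + p) = -1 - 3*p)
W = -2 (W = 8 - (-2)*(-5) = 8 - 1*10 = 8 - 10 = -2)
(W*C(-6, 1))*(-35) = -2*(-1 - 3*1)*(-35) = -2*(-1 - 3)*(-35) = -2*(-4)*(-35) = 8*(-35) = -280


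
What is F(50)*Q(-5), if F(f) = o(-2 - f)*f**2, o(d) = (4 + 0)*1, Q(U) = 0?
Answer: 0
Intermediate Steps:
o(d) = 4 (o(d) = 4*1 = 4)
F(f) = 4*f**2
F(50)*Q(-5) = (4*50**2)*0 = (4*2500)*0 = 10000*0 = 0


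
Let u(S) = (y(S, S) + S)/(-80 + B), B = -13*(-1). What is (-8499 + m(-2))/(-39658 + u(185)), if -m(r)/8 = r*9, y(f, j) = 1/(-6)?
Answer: 671742/3188725 ≈ 0.21066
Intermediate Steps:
B = 13
y(f, j) = -⅙
m(r) = -72*r (m(r) = -8*r*9 = -72*r)
u(S) = 1/402 - S/67 (u(S) = (-⅙ + S)/(-80 + 13) = (-⅙ + S)/(-67) = (-⅙ + S)*(-1/67) = 1/402 - S/67)
(-8499 + m(-2))/(-39658 + u(185)) = (-8499 - 72*(-2))/(-39658 + (1/402 - 1/67*185)) = (-8499 + 144)/(-39658 + (1/402 - 185/67)) = -8355/(-39658 - 1109/402) = -8355/(-15943625/402) = -8355*(-402/15943625) = 671742/3188725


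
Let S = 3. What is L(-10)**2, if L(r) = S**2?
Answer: 81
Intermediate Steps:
L(r) = 9 (L(r) = 3**2 = 9)
L(-10)**2 = 9**2 = 81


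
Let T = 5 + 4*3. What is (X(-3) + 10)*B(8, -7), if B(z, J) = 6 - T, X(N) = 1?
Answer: -121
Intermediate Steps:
T = 17 (T = 5 + 12 = 17)
B(z, J) = -11 (B(z, J) = 6 - 1*17 = 6 - 17 = -11)
(X(-3) + 10)*B(8, -7) = (1 + 10)*(-11) = 11*(-11) = -121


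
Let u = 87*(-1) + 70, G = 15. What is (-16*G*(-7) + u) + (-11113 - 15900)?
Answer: -25350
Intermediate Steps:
u = -17 (u = -87 + 70 = -17)
(-16*G*(-7) + u) + (-11113 - 15900) = (-16*15*(-7) - 17) + (-11113 - 15900) = (-240*(-7) - 17) - 27013 = (1680 - 17) - 27013 = 1663 - 27013 = -25350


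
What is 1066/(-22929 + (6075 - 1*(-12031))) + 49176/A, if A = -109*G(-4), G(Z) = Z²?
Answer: -2298413/80878 ≈ -28.418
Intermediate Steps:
A = -1744 (A = -109*(-4)² = -109*16 = -1744)
1066/(-22929 + (6075 - 1*(-12031))) + 49176/A = 1066/(-22929 + (6075 - 1*(-12031))) + 49176/(-1744) = 1066/(-22929 + (6075 + 12031)) + 49176*(-1/1744) = 1066/(-22929 + 18106) - 6147/218 = 1066/(-4823) - 6147/218 = 1066*(-1/4823) - 6147/218 = -82/371 - 6147/218 = -2298413/80878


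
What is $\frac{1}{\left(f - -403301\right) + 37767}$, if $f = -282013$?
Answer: $\frac{1}{159055} \approx 6.2871 \cdot 10^{-6}$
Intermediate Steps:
$\frac{1}{\left(f - -403301\right) + 37767} = \frac{1}{\left(-282013 - -403301\right) + 37767} = \frac{1}{\left(-282013 + 403301\right) + 37767} = \frac{1}{121288 + 37767} = \frac{1}{159055}$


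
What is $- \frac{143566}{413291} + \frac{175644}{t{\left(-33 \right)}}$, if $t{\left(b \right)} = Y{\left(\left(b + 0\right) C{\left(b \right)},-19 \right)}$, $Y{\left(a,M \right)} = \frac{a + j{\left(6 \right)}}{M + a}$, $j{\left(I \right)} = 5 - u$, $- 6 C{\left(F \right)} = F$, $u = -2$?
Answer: $\frac{29109375741470}{144238559} \approx 2.0181 \cdot 10^{5}$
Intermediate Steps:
$C{\left(F \right)} = - \frac{F}{6}$
$j{\left(I \right)} = 7$ ($j{\left(I \right)} = 5 - -2 = 5 + 2 = 7$)
$Y{\left(a,M \right)} = \frac{7 + a}{M + a}$ ($Y{\left(a,M \right)} = \frac{a + 7}{M + a} = \frac{7 + a}{M + a}$)
$t{\left(b \right)} = \frac{7 - \frac{b^{2}}{6}}{-19 - \frac{b^{2}}{6}}$ ($t{\left(b \right)} = \frac{7 + \left(b + 0\right) \left(- \frac{b}{6}\right)}{-19 + \left(b + 0\right) \left(- \frac{b}{6}\right)} = \frac{7 + b \left(- \frac{b}{6}\right)}{-19 + b \left(- \frac{b}{6}\right)} = \frac{7 - \frac{b^{2}}{6}}{-19 - \frac{b^{2}}{6}}$)
$- \frac{143566}{413291} + \frac{175644}{t{\left(-33 \right)}} = - \frac{143566}{413291} + \frac{175644}{\frac{1}{114 + \left(-33\right)^{2}} \left(-42 + \left(-33\right)^{2}\right)} = \left(-143566\right) \frac{1}{413291} + \frac{175644}{\frac{1}{114 + 1089} \left(-42 + 1089\right)} = - \frac{143566}{413291} + \frac{175644}{\frac{1}{1203} \cdot 1047} = - \frac{143566}{413291} + \frac{175644}{\frac{349}{401}} = - \frac{143566}{413291} + 175644 \cdot \frac{401}{349} = - \frac{143566}{413291} + \frac{70433244}{349} = \frac{29109375741470}{144238559}$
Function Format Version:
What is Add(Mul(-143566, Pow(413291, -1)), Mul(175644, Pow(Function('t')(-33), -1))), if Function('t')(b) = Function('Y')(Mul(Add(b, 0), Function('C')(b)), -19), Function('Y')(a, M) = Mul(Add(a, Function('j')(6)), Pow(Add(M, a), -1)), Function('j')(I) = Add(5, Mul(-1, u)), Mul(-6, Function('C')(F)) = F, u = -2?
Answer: Rational(29109375741470, 144238559) ≈ 2.0181e+5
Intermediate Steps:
Function('C')(F) = Mul(Rational(-1, 6), F)
Function('j')(I) = 7 (Function('j')(I) = Add(5, Mul(-1, -2)) = Add(5, 2) = 7)
Function('Y')(a, M) = Mul(Pow(Add(M, a), -1), Add(7, a)) (Function('Y')(a, M) = Mul(Add(a, 7), Pow(Add(M, a), -1)) = Mul(Add(7, a), Pow(Add(M, a), -1)) = Mul(Pow(Add(M, a), -1), Add(7, a)))
Function('t')(b) = Mul(Pow(Add(-19, Mul(Rational(-1, 6), Pow(b, 2))), -1), Add(7, Mul(Rational(-1, 6), Pow(b, 2)))) (Function('t')(b) = Mul(Pow(Add(-19, Mul(Add(b, 0), Mul(Rational(-1, 6), b))), -1), Add(7, Mul(Add(b, 0), Mul(Rational(-1, 6), b)))) = Mul(Pow(Add(-19, Mul(b, Mul(Rational(-1, 6), b))), -1), Add(7, Mul(b, Mul(Rational(-1, 6), b)))) = Mul(Pow(Add(-19, Mul(Rational(-1, 6), Pow(b, 2))), -1), Add(7, Mul(Rational(-1, 6), Pow(b, 2)))))
Add(Mul(-143566, Pow(413291, -1)), Mul(175644, Pow(Function('t')(-33), -1))) = Add(Mul(-143566, Pow(413291, -1)), Mul(175644, Pow(Mul(Pow(Add(114, Pow(-33, 2)), -1), Add(-42, Pow(-33, 2))), -1))) = Add(Mul(-143566, Rational(1, 413291)), Mul(175644, Pow(Mul(Pow(Add(114, 1089), -1), Add(-42, 1089)), -1))) = Add(Rational(-143566, 413291), Mul(175644, Pow(Mul(Pow(1203, -1), 1047), -1))) = Add(Rational(-143566, 413291), Mul(175644, Pow(Mul(Rational(1, 1203), 1047), -1))) = Add(Rational(-143566, 413291), Mul(175644, Pow(Rational(349, 401), -1))) = Add(Rational(-143566, 413291), Mul(175644, Rational(401, 349))) = Add(Rational(-143566, 413291), Rational(70433244, 349)) = Rational(29109375741470, 144238559)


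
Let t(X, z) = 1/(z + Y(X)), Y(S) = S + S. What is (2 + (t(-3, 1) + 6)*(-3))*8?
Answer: -616/5 ≈ -123.20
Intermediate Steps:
Y(S) = 2*S
t(X, z) = 1/(z + 2*X)
(2 + (t(-3, 1) + 6)*(-3))*8 = (2 + (1/(1 + 2*(-3)) + 6)*(-3))*8 = (2 + (1/(1 - 6) + 6)*(-3))*8 = (2 + (1/(-5) + 6)*(-3))*8 = (2 + (-1/5 + 6)*(-3))*8 = (2 + (29/5)*(-3))*8 = (2 - 87/5)*8 = -77/5*8 = -616/5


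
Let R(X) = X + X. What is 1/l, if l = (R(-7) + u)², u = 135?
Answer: 1/14641 ≈ 6.8301e-5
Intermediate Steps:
R(X) = 2*X
l = 14641 (l = (2*(-7) + 135)² = (-14 + 135)² = 121² = 14641)
1/l = 1/14641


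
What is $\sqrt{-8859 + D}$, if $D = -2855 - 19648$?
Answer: $i \sqrt{31362} \approx 177.09 i$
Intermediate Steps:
$D = -22503$ ($D = -2855 - 19648 = -22503$)
$\sqrt{-8859 + D} = \sqrt{-8859 - 22503} = \sqrt{-31362} = i \sqrt{31362}$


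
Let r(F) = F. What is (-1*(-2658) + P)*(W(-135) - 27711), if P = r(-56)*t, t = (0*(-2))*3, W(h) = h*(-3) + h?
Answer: -72938178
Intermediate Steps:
W(h) = -2*h (W(h) = -3*h + h = -2*h)
t = 0 (t = 0*3 = 0)
P = 0 (P = -56*0 = 0)
(-1*(-2658) + P)*(W(-135) - 27711) = (-1*(-2658) + 0)*(-2*(-135) - 27711) = (2658 + 0)*(270 - 27711) = 2658*(-27441) = -72938178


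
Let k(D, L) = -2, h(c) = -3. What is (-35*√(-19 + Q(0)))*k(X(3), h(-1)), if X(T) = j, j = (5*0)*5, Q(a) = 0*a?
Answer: 70*I*√19 ≈ 305.12*I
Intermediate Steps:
Q(a) = 0
j = 0 (j = 0*5 = 0)
X(T) = 0
(-35*√(-19 + Q(0)))*k(X(3), h(-1)) = -35*√(-19 + 0)*(-2) = -35*I*√19*(-2) = 70*I*√19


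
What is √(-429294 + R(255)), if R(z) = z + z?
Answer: 4*I*√26799 ≈ 654.82*I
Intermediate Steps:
R(z) = 2*z
√(-429294 + R(255)) = √(-429294 + 2*255) = √(-429294 + 510) = √(-428784) = 4*I*√26799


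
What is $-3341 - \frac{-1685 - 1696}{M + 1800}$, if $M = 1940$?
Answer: $- \frac{12491959}{3740} \approx -3340.1$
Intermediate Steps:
$-3341 - \frac{-1685 - 1696}{M + 1800} = -3341 - \frac{-1685 - 1696}{1940 + 1800} = -3341 - \frac{-1685 - 1696}{3740} = -3341 - \left(-1685 - 1696\right) \frac{1}{3740} = -3341 - \left(-3381\right) \frac{1}{3740} = -3341 - - \frac{3381}{3740} = -3341 + \frac{3381}{3740} = - \frac{12491959}{3740}$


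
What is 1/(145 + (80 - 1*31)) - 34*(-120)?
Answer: 791521/194 ≈ 4080.0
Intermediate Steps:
1/(145 + (80 - 1*31)) - 34*(-120) = 1/(145 + (80 - 31)) + 4080 = 1/(145 + 49) + 4080 = 1/194 + 4080 = 791521/194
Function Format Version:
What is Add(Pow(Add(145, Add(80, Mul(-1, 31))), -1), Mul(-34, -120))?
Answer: Rational(791521, 194) ≈ 4080.0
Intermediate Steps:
Add(Pow(Add(145, Add(80, Mul(-1, 31))), -1), Mul(-34, -120)) = Add(Pow(Add(145, Add(80, -31)), -1), 4080) = Add(Pow(Add(145, 49), -1), 4080) = Add(Pow(194, -1), 4080) = Add(Rational(1, 194), 4080) = Rational(791521, 194)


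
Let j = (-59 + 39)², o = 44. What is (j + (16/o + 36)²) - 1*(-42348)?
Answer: 5332508/121 ≈ 44070.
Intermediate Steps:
j = 400 (j = (-20)² = 400)
(j + (16/o + 36)²) - 1*(-42348) = (400 + (16/44 + 36)²) - 1*(-42348) = (400 + (16*(1/44) + 36)²) + 42348 = (400 + (4/11 + 36)²) + 42348 = (400 + (400/11)²) + 42348 = (400 + 160000/121) + 42348 = 208400/121 + 42348 = 5332508/121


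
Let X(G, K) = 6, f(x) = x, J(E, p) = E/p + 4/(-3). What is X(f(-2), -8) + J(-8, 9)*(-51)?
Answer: 358/3 ≈ 119.33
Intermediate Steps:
J(E, p) = -4/3 + E/p (J(E, p) = E/p + 4*(-1/3) = E/p - 4/3 = -4/3 + E/p)
X(f(-2), -8) + J(-8, 9)*(-51) = 6 + (-4/3 - 8/9)*(-51) = 6 - 20/9*(-51) = 6 + 340/3 = 358/3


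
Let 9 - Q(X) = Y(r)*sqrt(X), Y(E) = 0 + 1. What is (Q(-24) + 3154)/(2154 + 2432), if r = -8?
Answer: 3163/4586 - I*sqrt(6)/2293 ≈ 0.68971 - 0.0010682*I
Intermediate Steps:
Y(E) = 1
Q(X) = 9 - sqrt(X)
(Q(-24) + 3154)/(2154 + 2432) = ((9 - sqrt(-24)) + 3154)/(2154 + 2432) = ((9 - 2*I*sqrt(6)) + 3154)/4586 = ((9 - 2*I*sqrt(6)) + 3154)*(1/4586) = (3163 - 2*I*sqrt(6))*(1/4586) = 3163/4586 - I*sqrt(6)/2293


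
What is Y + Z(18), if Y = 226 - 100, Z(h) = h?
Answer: 144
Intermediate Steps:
Y = 126
Y + Z(18) = 126 + 18 = 144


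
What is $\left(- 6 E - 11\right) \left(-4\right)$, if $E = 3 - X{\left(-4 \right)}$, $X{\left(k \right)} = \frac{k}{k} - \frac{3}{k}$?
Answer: $74$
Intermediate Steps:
$X{\left(k \right)} = 1 - \frac{3}{k}$
$E = \frac{5}{4}$ ($E = 3 - \frac{-3 - 4}{-4} = 3 - \left(- \frac{1}{4}\right) \left(-7\right) = 3 - \frac{7}{4} = \frac{5}{4} \approx 1.25$)
$\left(- 6 E - 11\right) \left(-4\right) = \left(\left(-6\right) \frac{5}{4} - 11\right) \left(-4\right) = \left(- \frac{15}{2} - 11\right) \left(-4\right) = \left(- \frac{37}{2}\right) \left(-4\right) = 74$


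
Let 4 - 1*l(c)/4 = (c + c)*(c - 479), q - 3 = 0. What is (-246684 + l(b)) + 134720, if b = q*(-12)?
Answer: -260268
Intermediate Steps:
q = 3 (q = 3 + 0 = 3)
b = -36 (b = 3*(-12) = -36)
l(c) = 16 - 8*c*(-479 + c) (l(c) = 16 - 4*(c + c)*(c - 479) = 16 - 4*2*c*(-479 + c) = 16 - 8*c*(-479 + c))
(-246684 + l(b)) + 134720 = (-246684 + (16 - 8*(-36)² + 3832*(-36))) + 134720 = (-246684 + (16 - 8*1296 - 137952)) + 134720 = (-246684 + (16 - 10368 - 137952)) + 134720 = (-246684 - 148304) + 134720 = -394988 + 134720 = -260268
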